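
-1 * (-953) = 953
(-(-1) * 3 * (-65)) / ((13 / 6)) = -90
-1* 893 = -893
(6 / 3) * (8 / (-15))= -16 / 15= -1.07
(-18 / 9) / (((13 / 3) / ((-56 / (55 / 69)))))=23184 / 715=32.43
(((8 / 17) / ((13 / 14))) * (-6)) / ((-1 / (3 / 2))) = 1008 / 221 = 4.56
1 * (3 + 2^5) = 35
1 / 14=0.07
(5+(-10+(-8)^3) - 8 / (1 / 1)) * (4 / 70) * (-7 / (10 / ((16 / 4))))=84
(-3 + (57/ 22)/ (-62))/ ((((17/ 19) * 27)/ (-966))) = 1410199/ 11594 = 121.63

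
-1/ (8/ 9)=-9/ 8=-1.12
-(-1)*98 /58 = 49 /29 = 1.69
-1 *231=-231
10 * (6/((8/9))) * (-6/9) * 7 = -315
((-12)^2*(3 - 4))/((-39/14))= 672/13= 51.69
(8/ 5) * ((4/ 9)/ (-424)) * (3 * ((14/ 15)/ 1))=-56/ 11925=-0.00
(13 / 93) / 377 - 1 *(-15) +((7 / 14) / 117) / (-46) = 145155229 / 9676836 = 15.00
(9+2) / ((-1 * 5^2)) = -0.44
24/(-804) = -2/67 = -0.03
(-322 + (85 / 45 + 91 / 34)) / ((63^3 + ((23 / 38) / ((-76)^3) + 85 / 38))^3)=-225433715645865314206351360 / 11103020748814730454828919404703422083601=-0.00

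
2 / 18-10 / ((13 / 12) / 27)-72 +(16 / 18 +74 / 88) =-182691 / 572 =-319.39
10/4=5/2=2.50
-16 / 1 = -16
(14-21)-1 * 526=-533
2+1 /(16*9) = 2.01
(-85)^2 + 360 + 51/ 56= 424811/ 56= 7585.91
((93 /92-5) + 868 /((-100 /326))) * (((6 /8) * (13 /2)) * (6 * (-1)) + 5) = 68716.48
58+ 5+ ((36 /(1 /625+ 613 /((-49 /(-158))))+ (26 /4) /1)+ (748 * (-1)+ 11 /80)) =-1095006845977 /1614234640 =-678.34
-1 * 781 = -781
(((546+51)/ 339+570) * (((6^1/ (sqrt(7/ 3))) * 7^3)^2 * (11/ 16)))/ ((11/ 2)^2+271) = 322507388511/ 136165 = 2368504.30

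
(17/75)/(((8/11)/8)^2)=2057/75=27.43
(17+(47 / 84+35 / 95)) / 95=28613 / 151620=0.19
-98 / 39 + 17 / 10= -317 / 390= -0.81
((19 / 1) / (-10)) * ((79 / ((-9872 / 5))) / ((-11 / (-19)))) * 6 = 85557 / 108592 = 0.79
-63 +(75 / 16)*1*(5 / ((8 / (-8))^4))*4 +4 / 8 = 125 / 4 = 31.25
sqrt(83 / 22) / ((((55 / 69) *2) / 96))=1656 *sqrt(1826) / 605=116.96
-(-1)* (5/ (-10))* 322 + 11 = -150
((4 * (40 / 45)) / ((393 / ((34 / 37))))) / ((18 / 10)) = 5440 / 1177821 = 0.00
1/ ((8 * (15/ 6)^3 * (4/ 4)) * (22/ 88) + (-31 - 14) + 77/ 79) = -316/ 4037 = -0.08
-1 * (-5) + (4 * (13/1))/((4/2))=31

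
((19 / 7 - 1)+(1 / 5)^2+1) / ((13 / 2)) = 964 / 2275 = 0.42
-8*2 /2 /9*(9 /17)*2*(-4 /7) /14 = 32 /833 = 0.04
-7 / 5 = -1.40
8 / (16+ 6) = 4 / 11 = 0.36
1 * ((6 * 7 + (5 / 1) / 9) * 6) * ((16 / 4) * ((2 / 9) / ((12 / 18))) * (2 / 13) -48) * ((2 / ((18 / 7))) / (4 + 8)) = -2498692 / 3159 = -790.98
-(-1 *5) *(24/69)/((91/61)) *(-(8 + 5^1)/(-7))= 2440/1127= 2.17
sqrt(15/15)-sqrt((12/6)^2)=-1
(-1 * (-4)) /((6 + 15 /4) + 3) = 16 /51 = 0.31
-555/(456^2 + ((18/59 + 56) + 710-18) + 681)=-32745/12352553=-0.00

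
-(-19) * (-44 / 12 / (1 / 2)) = -418 / 3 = -139.33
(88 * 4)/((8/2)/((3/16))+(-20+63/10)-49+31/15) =-3520/393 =-8.96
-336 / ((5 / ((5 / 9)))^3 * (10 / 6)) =-0.28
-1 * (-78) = 78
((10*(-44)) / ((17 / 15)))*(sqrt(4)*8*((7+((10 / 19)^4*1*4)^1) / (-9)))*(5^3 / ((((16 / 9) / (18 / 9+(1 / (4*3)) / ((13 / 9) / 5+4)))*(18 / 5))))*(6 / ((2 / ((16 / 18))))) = 530438.80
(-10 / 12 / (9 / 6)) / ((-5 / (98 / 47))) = 0.23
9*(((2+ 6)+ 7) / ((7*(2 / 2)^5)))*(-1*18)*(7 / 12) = -405 / 2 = -202.50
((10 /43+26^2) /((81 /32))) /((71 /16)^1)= 14887936 /247293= 60.20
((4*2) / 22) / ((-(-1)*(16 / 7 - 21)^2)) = 0.00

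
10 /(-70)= -1 /7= -0.14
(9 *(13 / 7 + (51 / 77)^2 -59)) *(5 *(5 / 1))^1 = -75644775 / 5929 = -12758.44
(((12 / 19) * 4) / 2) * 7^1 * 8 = 1344 / 19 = 70.74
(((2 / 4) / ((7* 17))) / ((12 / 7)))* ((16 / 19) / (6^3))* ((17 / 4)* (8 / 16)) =1 / 49248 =0.00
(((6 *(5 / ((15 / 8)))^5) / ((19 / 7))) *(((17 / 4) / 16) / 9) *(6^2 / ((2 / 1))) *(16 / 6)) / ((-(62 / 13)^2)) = -82374656 / 4436937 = -18.57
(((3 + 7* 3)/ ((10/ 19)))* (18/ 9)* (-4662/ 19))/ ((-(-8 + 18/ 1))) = 55944/ 25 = 2237.76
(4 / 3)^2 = 16 / 9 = 1.78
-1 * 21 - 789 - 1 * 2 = -812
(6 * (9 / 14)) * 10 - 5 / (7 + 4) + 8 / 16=5947 / 154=38.62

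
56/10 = 28/5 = 5.60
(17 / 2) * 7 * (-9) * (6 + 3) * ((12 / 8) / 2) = -3614.62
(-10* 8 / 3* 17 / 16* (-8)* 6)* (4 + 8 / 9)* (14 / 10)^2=586432 / 45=13031.82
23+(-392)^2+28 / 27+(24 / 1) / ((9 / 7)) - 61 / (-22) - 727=90871591 / 594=152982.48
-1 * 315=-315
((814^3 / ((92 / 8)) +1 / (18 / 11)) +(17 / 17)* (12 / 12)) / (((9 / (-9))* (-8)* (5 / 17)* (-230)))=-330084135467 / 3808800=-86663.55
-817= -817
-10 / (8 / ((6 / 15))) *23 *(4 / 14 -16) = 1265 / 7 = 180.71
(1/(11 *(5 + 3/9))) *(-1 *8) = -3/22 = -0.14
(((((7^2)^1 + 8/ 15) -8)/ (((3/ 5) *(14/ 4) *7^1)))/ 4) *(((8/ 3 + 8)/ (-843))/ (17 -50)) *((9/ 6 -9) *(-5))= 17800/ 1752597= 0.01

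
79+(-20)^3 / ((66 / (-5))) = 22607 / 33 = 685.06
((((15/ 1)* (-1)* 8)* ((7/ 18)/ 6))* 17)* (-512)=67697.78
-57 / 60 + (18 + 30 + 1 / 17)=16017 / 340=47.11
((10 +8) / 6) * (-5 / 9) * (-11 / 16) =55 / 48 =1.15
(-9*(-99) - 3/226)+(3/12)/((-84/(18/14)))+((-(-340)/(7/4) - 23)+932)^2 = 107916603989/88592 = 1218130.35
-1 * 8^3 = -512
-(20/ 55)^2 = -16/ 121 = -0.13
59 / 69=0.86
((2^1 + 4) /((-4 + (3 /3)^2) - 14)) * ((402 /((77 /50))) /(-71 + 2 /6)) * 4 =361800 /69377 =5.21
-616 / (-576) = 77 / 72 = 1.07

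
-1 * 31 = -31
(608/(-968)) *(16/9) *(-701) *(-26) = -22162816/1089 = -20351.53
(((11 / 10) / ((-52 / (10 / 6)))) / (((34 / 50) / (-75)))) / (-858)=-625 / 137904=-0.00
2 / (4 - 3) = 2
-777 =-777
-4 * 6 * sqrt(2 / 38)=-24 * sqrt(19) / 19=-5.51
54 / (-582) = -9 / 97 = -0.09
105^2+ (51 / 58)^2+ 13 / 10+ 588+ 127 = 197501671 / 16820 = 11742.07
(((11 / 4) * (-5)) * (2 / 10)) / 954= -11 / 3816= -0.00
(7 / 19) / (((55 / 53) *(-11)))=-371 / 11495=-0.03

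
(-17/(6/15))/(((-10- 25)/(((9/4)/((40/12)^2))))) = 1377/5600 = 0.25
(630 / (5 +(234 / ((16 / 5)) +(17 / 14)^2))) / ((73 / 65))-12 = -1253492 / 253091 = -4.95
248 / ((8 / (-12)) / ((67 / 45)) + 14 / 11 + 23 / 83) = 15170408 / 67415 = 225.03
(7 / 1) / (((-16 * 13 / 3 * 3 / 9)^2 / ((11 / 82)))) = 6237 / 3547648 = 0.00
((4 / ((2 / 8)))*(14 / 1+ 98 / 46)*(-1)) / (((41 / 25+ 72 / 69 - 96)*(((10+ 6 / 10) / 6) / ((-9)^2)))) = 6804000 / 53657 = 126.81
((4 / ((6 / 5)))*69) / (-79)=-230 / 79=-2.91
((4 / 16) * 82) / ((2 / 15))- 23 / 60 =4601 / 30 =153.37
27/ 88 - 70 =-6133/ 88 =-69.69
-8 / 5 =-1.60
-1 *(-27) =27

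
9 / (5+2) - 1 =2 / 7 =0.29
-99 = -99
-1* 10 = -10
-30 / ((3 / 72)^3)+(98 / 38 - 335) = -415052.42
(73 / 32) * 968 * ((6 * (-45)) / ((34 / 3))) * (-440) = 393510150 / 17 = 23147655.88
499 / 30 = 16.63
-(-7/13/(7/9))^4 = -6561/28561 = -0.23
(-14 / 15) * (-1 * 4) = 56 / 15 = 3.73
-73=-73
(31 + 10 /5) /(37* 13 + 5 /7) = 77 /1124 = 0.07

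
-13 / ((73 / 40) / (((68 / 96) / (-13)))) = 85 / 219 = 0.39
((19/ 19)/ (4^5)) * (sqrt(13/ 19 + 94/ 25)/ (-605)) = -sqrt(40109)/ 58854400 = -0.00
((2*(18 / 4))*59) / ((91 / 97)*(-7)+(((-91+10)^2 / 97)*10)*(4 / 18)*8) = 51507 / 116003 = 0.44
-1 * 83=-83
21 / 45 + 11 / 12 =83 / 60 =1.38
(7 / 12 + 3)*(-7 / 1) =-301 / 12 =-25.08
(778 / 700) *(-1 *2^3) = -1556 / 175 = -8.89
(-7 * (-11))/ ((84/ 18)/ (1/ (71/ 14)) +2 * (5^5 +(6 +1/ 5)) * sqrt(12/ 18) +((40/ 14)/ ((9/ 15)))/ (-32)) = -425917800/ 6149198022893 +37804856320 * sqrt(6)/ 6149198022893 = 0.01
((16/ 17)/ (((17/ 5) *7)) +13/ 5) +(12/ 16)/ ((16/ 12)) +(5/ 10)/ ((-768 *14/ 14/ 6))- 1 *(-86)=230973229/ 2589440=89.20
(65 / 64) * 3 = 195 / 64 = 3.05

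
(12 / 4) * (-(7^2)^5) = -847425747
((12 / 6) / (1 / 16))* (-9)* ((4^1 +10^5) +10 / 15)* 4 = -115205376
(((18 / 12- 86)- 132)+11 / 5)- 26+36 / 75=-11991 / 50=-239.82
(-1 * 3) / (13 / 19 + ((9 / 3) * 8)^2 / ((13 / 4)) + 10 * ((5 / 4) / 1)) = -494 / 31355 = -0.02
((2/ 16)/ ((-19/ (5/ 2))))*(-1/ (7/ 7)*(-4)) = -5/ 76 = -0.07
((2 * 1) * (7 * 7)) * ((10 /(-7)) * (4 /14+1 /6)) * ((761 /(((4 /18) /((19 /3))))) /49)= -28032.76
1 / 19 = 0.05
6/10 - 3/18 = 13/30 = 0.43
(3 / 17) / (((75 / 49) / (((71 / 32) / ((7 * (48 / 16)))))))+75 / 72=42997 / 40800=1.05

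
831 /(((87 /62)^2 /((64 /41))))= 68146432 /103443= 658.78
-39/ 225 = -13/ 75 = -0.17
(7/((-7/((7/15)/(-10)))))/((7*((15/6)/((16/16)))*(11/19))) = 19/4125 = 0.00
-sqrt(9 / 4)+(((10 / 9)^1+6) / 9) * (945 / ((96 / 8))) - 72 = -203 / 18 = -11.28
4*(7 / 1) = 28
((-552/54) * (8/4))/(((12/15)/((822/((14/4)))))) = -126040/21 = -6001.90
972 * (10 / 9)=1080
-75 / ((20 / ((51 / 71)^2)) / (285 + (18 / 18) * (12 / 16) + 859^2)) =-115198303005 / 80656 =-1428267.00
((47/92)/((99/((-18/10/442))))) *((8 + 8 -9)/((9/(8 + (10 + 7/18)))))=-108899/362316240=-0.00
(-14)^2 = 196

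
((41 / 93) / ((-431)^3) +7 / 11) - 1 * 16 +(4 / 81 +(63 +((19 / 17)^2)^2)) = 9095751767809795522 / 184699999330681131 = 49.25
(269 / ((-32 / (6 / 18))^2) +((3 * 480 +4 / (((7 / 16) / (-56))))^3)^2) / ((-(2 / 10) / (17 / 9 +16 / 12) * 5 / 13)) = -2219073430794860104879141 / 82944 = -26753875274822291002.11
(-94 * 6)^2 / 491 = 318096 / 491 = 647.85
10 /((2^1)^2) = 5 /2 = 2.50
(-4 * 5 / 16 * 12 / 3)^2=25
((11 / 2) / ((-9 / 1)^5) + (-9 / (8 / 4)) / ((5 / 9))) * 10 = -4783024 / 59049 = -81.00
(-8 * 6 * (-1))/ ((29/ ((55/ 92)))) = 660/ 667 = 0.99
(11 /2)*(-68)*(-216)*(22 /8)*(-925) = -205494300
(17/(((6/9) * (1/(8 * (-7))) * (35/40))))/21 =-77.71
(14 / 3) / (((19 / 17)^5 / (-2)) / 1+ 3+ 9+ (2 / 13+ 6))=516827948 / 1913949651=0.27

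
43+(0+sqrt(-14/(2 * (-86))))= sqrt(602)/86+43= 43.29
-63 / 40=-1.58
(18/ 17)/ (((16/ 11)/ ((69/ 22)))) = 621/ 272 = 2.28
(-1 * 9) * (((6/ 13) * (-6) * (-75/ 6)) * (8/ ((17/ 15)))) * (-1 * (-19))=-9234000/ 221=-41782.81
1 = 1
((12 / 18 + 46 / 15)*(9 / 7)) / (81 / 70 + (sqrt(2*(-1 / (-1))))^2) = 336 / 221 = 1.52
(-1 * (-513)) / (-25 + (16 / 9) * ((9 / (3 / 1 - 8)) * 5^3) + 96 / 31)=-15903 / 13079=-1.22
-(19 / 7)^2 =-361 / 49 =-7.37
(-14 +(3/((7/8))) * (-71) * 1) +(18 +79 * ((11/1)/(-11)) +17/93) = -207178/651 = -318.25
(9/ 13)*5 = 45/ 13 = 3.46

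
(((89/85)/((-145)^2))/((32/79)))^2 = 49434961/3270467344000000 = 0.00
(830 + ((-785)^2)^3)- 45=234001122366391410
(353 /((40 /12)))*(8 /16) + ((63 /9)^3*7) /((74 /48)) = 1191663 /740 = 1610.36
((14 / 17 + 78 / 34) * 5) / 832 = 265 / 14144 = 0.02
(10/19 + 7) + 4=219/19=11.53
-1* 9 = -9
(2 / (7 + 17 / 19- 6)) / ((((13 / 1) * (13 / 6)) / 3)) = 19 / 169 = 0.11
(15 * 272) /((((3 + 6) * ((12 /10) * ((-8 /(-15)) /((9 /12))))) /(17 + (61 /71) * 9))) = 932875 /71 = 13139.08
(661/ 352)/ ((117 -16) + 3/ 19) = 12559/ 676544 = 0.02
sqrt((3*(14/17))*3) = 3*sqrt(238)/17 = 2.72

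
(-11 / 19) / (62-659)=11 / 11343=0.00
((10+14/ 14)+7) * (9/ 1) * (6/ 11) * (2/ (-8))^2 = 5.52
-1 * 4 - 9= -13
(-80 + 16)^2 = 4096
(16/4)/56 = 0.07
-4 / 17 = -0.24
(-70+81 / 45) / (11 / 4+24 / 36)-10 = -6142 / 205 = -29.96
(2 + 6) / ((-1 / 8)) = -64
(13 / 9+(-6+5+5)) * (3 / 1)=49 / 3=16.33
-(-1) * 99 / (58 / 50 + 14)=2475 / 379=6.53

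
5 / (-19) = -5 / 19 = -0.26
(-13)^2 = 169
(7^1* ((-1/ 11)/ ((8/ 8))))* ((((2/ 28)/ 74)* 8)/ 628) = -1/ 127798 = -0.00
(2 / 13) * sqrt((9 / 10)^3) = 0.13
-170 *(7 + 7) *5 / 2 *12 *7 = -499800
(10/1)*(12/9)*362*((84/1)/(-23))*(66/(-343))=3822720/1127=3391.94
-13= -13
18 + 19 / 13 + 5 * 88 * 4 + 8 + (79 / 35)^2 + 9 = 28689783 / 15925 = 1801.56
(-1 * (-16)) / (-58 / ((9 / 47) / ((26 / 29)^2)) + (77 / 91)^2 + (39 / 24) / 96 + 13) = -180670464 / 2594096989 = -0.07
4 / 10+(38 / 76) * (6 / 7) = 29 / 35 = 0.83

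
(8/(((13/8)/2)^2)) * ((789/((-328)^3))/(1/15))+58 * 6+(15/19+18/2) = 79179818442/221305331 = 357.79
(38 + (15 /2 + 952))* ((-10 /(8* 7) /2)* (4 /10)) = -285 /8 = -35.62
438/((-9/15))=-730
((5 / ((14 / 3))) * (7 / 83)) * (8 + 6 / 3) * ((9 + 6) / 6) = 375 / 166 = 2.26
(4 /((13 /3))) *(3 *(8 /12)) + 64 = 856 /13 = 65.85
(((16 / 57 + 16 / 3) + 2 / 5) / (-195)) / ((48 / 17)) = -14569 / 1333800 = -0.01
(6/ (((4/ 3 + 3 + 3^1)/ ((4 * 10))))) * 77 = 2520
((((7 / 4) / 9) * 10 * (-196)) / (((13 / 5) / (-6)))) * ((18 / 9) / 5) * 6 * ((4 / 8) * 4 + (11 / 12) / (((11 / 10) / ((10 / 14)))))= 213640 / 39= 5477.95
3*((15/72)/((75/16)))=2/15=0.13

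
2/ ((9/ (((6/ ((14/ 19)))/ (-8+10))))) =19/ 21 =0.90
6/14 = 3/7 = 0.43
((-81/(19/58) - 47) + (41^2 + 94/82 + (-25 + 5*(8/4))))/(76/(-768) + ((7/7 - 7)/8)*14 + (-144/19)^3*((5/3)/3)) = -74127520512/13630984025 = -5.44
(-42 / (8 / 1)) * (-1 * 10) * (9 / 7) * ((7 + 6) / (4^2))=1755 / 32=54.84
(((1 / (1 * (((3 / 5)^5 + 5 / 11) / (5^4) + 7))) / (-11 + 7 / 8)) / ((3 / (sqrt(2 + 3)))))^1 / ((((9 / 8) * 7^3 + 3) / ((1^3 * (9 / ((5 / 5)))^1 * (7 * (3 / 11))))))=-125000000 * sqrt(5) / 601614205011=-0.00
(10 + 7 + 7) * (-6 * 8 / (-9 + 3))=192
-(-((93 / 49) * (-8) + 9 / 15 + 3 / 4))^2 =-183792249 / 960400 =-191.37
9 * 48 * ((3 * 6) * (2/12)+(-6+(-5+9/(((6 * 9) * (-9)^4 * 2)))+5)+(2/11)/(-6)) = -10497556/8019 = -1309.09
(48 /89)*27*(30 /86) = 19440 /3827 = 5.08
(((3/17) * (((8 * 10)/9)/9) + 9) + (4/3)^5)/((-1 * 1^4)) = -55307/4131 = -13.39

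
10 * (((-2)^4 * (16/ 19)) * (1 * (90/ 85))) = 46080/ 323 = 142.66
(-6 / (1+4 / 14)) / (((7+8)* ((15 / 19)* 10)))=-133 / 3375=-0.04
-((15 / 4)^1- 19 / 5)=1 / 20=0.05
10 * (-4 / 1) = -40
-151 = -151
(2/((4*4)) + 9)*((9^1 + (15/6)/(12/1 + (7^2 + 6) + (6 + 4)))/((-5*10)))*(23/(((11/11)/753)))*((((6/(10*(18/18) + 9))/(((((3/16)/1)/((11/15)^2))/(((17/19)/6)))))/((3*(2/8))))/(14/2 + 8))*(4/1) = -876966777544/639646875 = -1371.02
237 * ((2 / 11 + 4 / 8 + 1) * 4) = 17538 / 11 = 1594.36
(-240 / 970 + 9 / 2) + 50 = 10525 / 194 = 54.25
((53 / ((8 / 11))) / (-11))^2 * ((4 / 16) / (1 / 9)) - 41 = 14785 / 256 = 57.75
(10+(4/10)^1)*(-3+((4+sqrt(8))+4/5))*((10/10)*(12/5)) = 5616/125+1248*sqrt(2)/25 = 115.53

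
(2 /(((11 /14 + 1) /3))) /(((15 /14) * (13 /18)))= 7056 /1625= 4.34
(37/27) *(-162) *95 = -21090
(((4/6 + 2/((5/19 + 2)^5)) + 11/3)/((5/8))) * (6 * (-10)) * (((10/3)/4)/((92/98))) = -3774894051880/10143582567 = -372.15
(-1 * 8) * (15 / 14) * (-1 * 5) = 300 / 7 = 42.86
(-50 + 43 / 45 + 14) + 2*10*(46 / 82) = -43957 / 1845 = -23.82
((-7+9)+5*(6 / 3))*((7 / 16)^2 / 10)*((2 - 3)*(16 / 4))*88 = -80.85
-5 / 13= -0.38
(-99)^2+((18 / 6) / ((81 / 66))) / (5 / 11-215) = 104086499 / 10620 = 9800.99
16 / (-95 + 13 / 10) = -160 / 937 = -0.17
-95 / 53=-1.79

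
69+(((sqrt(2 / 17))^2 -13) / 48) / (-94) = 1764265 / 25568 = 69.00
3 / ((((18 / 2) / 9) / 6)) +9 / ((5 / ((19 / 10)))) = 1071 / 50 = 21.42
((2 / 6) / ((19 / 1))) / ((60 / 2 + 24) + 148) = 1 / 11514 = 0.00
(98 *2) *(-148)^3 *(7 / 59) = -4447738624 / 59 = -75385400.41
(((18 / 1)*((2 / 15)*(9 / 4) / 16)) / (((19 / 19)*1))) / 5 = 27 / 400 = 0.07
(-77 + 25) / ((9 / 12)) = -208 / 3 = -69.33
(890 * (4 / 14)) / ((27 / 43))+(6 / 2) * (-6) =386.97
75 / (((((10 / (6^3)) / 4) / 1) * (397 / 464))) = 7573.60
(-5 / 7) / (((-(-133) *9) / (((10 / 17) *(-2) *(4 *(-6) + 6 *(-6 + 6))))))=-800 / 47481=-0.02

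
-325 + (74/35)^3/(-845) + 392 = 2426962901/36229375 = 66.99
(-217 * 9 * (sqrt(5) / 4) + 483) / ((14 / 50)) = 1725 - 6975 * sqrt(5) / 4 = -2174.14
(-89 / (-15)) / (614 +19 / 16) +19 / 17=166439 / 147645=1.13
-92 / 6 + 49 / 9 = -89 / 9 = -9.89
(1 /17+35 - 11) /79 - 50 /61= -42201 /81923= -0.52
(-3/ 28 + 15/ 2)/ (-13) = -207/ 364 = -0.57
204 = 204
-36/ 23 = -1.57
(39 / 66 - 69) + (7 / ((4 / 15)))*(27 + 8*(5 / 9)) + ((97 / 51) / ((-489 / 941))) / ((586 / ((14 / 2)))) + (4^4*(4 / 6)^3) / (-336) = 15327999767825 / 20255356044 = 756.74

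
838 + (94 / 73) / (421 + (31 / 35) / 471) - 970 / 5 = 163137492091 / 253317884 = 644.00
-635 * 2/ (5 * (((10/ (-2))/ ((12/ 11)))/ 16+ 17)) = -48768/ 3209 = -15.20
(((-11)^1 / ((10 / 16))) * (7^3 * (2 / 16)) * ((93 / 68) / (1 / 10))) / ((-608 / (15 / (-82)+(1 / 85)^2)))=-37998822477 / 12247126400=-3.10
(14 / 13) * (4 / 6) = 28 / 39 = 0.72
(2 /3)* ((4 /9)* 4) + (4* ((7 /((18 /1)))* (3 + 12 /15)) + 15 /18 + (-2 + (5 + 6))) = 4571 /270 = 16.93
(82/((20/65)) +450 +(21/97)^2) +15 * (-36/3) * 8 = -13613941/18818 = -723.45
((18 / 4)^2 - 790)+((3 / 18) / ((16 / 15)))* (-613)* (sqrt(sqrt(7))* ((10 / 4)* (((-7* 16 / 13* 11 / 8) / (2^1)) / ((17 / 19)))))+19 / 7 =-21477 / 28+22420475* 7^(1 / 4) / 14144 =1811.35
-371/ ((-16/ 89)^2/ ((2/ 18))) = -2938691/ 2304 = -1275.47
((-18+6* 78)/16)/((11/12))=675/22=30.68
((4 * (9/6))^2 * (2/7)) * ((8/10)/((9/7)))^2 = 896/225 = 3.98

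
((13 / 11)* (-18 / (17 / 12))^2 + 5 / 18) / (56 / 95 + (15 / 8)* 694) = 2077345810 / 14153833089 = 0.15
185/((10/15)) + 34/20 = 1396/5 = 279.20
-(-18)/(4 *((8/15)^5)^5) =2272605146463811397552490234375/75557863725914323419136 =30077678.67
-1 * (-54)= 54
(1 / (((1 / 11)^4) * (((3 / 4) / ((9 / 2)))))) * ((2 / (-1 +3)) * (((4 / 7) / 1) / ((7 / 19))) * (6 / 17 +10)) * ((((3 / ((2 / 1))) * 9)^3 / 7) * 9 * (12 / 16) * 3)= 58542947471844 / 5831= 10039949832.25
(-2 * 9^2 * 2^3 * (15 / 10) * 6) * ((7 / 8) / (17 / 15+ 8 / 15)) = -30618 / 5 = -6123.60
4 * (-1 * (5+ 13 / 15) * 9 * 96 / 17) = -1192.66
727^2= 528529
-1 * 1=-1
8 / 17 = 0.47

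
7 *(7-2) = 35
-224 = -224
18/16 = 9/8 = 1.12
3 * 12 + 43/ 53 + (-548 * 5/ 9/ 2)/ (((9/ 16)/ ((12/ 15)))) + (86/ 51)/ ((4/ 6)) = -12928810/ 72981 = -177.15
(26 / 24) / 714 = 13 / 8568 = 0.00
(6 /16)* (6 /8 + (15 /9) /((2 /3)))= 39 /32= 1.22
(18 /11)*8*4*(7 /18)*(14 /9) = 3136 /99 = 31.68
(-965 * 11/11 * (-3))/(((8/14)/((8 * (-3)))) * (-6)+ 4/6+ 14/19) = 1155105/617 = 1872.13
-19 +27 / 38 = -695 / 38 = -18.29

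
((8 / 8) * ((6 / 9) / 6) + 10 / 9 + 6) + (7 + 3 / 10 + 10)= 2207 / 90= 24.52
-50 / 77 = -0.65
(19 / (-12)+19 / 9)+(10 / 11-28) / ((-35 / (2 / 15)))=43727 / 69300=0.63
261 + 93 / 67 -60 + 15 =14565 / 67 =217.39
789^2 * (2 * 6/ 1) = 7470252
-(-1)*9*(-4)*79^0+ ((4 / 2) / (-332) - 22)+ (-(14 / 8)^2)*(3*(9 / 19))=-1573417 / 25232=-62.36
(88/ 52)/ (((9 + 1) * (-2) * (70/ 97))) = -1067/ 9100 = -0.12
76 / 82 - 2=-44 / 41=-1.07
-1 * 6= -6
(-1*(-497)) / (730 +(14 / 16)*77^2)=3976 / 47343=0.08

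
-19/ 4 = -4.75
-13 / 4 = -3.25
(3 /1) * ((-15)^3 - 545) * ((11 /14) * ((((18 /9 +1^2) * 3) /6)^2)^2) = -93555 /2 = -46777.50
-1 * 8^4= -4096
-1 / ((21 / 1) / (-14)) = 2 / 3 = 0.67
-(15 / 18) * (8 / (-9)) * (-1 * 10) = -200 / 27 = -7.41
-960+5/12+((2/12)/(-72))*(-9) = -15353/16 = -959.56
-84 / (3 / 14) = -392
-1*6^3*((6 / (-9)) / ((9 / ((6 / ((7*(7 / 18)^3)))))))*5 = 2799360 / 2401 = 1165.91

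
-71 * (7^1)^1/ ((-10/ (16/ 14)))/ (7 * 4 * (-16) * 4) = -71/ 2240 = -0.03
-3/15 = -1/5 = -0.20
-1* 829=-829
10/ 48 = 5/ 24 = 0.21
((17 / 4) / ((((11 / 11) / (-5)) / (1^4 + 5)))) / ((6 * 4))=-85 / 16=-5.31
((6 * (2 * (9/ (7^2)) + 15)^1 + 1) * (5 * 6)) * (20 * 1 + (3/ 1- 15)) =22368.98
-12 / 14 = -6 / 7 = -0.86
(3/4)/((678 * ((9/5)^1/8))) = 5/1017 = 0.00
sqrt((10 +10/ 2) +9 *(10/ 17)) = sqrt(5865)/ 17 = 4.50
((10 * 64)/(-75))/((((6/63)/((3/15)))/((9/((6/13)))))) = -8736/25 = -349.44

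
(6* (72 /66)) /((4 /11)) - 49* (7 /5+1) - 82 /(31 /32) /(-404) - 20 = -1869058 /15655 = -119.39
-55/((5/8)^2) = -704/5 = -140.80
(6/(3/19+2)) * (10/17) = 1140/697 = 1.64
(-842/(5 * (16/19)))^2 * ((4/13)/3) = 63984001/15600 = 4101.54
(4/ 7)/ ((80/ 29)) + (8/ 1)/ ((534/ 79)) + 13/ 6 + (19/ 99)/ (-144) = 157912739/ 44407440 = 3.56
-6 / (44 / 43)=-129 / 22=-5.86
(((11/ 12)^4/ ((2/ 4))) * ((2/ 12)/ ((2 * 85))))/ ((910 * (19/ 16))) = 14641/ 11427998400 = 0.00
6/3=2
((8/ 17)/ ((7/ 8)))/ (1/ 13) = 832/ 119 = 6.99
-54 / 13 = -4.15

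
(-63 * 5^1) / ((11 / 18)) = -5670 / 11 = -515.45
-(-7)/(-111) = -7/111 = -0.06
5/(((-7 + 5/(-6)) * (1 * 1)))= -30/47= -0.64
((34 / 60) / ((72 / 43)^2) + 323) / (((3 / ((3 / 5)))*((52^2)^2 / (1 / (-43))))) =-50264393 / 244477041868800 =-0.00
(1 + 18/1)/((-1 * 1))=-19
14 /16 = 7 /8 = 0.88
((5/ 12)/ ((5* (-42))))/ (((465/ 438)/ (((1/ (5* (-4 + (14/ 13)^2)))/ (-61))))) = -12337/ 5718384000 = -0.00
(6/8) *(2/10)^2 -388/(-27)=38881/2700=14.40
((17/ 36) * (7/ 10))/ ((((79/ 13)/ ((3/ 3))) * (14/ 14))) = 1547/ 28440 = 0.05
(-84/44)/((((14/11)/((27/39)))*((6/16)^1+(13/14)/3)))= -2268/1495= -1.52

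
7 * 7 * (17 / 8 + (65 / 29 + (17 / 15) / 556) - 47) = -1010465701 / 483720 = -2088.95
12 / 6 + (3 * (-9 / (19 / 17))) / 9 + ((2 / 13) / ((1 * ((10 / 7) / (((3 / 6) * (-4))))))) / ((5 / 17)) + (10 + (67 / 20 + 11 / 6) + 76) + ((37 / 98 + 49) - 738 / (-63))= 547752679 / 3630900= 150.86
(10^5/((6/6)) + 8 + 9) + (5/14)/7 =9801671/98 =100017.05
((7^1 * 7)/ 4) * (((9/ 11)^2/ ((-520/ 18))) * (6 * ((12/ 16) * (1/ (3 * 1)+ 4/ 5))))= -1821771/ 1258400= -1.45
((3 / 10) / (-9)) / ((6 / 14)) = -0.08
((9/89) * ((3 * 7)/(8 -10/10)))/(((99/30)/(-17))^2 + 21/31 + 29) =24189300/2369336551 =0.01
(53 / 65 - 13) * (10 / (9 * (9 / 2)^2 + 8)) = -6336 / 9893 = -0.64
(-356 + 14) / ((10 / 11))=-1881 / 5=-376.20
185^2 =34225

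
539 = 539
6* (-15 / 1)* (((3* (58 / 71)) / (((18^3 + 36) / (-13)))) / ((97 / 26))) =147030 / 1122581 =0.13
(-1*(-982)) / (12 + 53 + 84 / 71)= 69722 / 4699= 14.84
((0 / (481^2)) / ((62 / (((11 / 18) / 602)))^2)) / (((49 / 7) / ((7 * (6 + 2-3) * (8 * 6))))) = 0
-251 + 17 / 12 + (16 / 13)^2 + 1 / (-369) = -61879885 / 249444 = -248.07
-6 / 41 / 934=-3 / 19147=-0.00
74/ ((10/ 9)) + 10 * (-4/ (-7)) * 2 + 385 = 463.03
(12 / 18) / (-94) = -1 / 141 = -0.01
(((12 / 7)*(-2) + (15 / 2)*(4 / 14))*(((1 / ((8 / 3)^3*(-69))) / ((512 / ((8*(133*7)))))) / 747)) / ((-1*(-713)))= 1197 / 44601081856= 0.00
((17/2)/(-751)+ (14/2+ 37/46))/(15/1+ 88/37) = 4980533/11106539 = 0.45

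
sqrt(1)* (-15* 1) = -15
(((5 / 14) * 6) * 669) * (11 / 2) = 110385 / 14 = 7884.64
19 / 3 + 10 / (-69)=427 / 69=6.19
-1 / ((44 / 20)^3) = -125 / 1331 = -0.09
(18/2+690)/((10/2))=699/5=139.80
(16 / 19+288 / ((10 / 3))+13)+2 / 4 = 19141 / 190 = 100.74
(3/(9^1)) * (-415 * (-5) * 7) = 14525/3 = 4841.67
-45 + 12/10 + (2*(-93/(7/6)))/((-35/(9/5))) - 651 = -841086/1225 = -686.60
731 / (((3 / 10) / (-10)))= -73100 / 3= -24366.67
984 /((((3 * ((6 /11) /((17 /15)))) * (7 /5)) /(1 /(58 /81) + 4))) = 4799542 /1827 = 2627.01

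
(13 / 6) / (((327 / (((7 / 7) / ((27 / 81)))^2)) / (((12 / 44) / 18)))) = 13 / 14388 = 0.00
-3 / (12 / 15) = -15 / 4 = -3.75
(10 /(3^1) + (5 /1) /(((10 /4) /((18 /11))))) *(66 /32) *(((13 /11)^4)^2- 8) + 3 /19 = -1856975004073 /32582549912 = -56.99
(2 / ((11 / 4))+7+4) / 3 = 3.91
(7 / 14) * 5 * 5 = 25 / 2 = 12.50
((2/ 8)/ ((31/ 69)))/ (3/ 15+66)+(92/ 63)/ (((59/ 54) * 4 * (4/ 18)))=25630809/ 16951172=1.51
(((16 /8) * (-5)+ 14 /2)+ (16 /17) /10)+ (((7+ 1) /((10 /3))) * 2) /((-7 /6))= -4177 /595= -7.02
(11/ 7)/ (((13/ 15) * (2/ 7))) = 6.35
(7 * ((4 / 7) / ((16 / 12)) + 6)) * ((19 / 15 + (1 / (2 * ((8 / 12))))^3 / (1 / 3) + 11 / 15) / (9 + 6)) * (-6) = -58.78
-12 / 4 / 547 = -3 / 547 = -0.01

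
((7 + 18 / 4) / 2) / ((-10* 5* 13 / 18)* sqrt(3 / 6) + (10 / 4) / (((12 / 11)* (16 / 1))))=-5511168* sqrt(2) / 34610111-218592 / 173050555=-0.23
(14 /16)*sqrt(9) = 21 /8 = 2.62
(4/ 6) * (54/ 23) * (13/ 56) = 117/ 322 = 0.36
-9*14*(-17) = 2142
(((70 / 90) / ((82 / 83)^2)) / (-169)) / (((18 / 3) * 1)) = -48223 / 61363224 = -0.00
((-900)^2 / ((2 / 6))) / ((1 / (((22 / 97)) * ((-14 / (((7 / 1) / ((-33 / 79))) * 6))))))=588060000 / 7663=76740.18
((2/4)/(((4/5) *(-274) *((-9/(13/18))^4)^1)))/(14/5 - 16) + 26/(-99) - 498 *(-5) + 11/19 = 2490.32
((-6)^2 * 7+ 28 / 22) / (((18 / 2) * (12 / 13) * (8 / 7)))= 26.68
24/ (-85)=-24/ 85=-0.28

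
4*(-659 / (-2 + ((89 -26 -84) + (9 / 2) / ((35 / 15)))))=36904 / 295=125.10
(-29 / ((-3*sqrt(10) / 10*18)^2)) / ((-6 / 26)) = 1885 / 4374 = 0.43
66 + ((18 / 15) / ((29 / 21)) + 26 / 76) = 370333 / 5510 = 67.21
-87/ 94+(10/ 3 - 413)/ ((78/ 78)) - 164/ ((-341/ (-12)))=-40038343/ 96162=-416.36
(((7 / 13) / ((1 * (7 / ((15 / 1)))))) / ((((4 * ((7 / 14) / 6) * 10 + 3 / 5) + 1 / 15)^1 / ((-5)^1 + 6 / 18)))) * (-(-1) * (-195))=525 / 2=262.50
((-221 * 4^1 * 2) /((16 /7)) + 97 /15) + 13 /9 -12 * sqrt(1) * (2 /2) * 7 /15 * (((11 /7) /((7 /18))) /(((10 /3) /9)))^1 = -2604061 /3150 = -826.69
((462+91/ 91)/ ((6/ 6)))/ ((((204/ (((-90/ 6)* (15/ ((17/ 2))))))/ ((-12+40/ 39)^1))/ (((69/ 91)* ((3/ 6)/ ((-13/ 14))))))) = -170916450/ 634933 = -269.19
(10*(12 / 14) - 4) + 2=46 / 7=6.57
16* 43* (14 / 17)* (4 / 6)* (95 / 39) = 1830080 / 1989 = 920.10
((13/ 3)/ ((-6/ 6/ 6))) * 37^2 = -35594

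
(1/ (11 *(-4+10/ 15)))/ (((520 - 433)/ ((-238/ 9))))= 0.01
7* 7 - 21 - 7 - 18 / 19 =381 / 19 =20.05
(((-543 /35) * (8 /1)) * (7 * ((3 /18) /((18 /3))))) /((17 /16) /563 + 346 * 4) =-3260896 /187006335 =-0.02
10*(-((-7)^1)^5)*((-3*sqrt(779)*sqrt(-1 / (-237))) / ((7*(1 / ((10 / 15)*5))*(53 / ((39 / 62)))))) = -1560650*sqrt(184623) / 129797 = -5166.35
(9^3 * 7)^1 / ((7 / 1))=729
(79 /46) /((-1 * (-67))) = 79 /3082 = 0.03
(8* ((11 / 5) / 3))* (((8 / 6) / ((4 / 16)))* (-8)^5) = -46137344 / 45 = -1025274.31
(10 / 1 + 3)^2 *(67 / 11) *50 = 566150 / 11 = 51468.18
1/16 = 0.06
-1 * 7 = -7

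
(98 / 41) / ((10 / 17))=833 / 205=4.06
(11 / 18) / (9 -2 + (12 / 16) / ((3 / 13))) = 22 / 369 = 0.06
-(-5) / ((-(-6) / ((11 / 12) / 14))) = 55 / 1008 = 0.05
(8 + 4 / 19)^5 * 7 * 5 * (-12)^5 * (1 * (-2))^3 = 6437055496150056960 / 2476099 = 2599676142250.39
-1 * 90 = -90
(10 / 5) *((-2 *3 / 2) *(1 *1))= -6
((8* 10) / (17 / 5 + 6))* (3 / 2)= 600 / 47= 12.77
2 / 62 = 1 / 31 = 0.03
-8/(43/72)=-13.40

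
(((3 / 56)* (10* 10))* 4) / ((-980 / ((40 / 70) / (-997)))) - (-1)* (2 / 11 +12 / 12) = 31119691 / 26331767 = 1.18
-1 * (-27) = 27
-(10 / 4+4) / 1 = -6.50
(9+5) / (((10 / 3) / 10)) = 42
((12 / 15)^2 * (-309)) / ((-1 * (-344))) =-618 / 1075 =-0.57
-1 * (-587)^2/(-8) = 344569/8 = 43071.12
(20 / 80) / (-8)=-1 / 32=-0.03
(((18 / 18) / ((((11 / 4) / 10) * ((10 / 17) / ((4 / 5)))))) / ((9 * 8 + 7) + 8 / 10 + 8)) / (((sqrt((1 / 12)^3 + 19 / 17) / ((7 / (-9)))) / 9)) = -45696 * sqrt(1675299) / 158627821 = -0.37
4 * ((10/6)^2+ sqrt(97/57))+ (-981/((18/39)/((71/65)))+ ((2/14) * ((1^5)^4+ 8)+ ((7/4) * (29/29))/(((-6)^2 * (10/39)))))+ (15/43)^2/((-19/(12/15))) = -163541245543/70824096+ 4 * sqrt(5529)/57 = -2303.90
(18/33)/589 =6/6479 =0.00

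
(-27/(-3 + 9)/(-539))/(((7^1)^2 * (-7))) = -9/369754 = -0.00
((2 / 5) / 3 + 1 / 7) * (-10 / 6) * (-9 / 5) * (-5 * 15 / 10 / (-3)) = 29 / 14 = 2.07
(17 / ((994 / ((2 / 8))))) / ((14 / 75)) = 1275 / 55664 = 0.02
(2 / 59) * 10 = 20 / 59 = 0.34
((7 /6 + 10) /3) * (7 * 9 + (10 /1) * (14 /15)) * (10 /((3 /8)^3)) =37219840 /729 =51056.02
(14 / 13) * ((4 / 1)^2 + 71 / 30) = 3857 / 195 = 19.78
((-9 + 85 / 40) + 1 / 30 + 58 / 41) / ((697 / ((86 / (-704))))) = 1148143 / 1207092480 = 0.00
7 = 7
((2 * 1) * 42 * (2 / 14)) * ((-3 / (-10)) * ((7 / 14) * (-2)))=-18 / 5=-3.60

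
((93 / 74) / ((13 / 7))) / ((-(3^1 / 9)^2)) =-5859 / 962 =-6.09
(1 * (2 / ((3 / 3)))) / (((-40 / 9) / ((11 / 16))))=-0.31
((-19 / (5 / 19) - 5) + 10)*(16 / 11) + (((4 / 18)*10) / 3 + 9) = -130687 / 1485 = -88.00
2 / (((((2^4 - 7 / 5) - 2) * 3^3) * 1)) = 10 / 1701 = 0.01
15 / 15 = 1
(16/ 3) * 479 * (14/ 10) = 53648/ 15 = 3576.53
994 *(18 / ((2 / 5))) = 44730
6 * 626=3756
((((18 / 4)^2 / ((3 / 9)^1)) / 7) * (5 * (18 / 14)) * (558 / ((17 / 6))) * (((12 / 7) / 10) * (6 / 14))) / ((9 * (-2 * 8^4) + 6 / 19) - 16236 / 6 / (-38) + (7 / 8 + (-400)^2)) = 0.01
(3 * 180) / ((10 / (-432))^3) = -1088391168 / 25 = -43535646.72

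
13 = 13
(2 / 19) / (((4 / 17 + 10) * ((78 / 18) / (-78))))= -102 / 551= -0.19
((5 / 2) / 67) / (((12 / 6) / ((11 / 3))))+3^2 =7291 / 804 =9.07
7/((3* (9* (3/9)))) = 7/9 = 0.78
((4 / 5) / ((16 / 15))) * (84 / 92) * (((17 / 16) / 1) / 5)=1071 / 7360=0.15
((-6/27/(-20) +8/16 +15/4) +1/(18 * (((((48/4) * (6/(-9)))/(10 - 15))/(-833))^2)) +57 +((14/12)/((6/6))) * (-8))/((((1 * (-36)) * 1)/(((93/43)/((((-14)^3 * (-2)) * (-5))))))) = 99929337/3020595200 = 0.03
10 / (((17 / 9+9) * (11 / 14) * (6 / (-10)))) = -150 / 77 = -1.95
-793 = -793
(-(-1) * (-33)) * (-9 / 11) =27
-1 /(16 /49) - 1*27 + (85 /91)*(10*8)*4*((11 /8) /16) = -6371 /1456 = -4.38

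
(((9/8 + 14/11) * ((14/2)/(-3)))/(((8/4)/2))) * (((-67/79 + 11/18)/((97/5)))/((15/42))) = 3484243/18207288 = 0.19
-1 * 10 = -10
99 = 99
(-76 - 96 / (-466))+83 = 1679 / 233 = 7.21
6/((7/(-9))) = -54/7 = -7.71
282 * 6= 1692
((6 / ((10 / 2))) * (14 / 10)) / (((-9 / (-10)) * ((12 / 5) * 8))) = 7 / 72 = 0.10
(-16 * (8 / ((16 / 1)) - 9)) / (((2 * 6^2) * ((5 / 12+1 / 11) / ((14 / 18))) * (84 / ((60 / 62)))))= 1870 / 56079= 0.03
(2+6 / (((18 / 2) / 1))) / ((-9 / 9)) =-8 / 3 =-2.67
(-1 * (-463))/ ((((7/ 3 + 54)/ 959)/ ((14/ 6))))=3108119/ 169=18391.24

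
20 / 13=1.54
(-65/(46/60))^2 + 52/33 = 125510008/17457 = 7189.67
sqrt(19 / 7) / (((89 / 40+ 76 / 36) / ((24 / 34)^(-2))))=1445 * sqrt(133) / 21854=0.76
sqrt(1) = 1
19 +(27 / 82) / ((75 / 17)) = 39103 / 2050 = 19.07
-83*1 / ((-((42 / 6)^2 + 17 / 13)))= 1.65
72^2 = 5184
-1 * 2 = -2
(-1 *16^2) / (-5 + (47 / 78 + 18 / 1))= -19968 / 1061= -18.82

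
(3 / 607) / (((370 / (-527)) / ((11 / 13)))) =-17391 / 2919670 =-0.01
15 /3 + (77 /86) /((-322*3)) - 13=-94955 /11868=-8.00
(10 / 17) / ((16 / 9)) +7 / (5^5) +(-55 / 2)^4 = 486127236279 / 850000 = 571914.40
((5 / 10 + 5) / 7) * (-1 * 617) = -6787 / 14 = -484.79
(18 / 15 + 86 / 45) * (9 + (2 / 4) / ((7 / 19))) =290 / 9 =32.22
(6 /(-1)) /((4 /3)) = -9 /2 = -4.50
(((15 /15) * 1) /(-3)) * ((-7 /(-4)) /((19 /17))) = -119 /228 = -0.52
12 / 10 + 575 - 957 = -1904 / 5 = -380.80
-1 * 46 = -46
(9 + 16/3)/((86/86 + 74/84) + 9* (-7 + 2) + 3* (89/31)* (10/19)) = -354578/954539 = -0.37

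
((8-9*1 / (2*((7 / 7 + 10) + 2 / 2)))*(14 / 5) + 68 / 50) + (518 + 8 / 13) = 703723 / 1300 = 541.33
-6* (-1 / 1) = 6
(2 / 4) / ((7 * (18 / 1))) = 1 / 252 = 0.00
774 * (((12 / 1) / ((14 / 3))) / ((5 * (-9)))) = -1548 / 35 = -44.23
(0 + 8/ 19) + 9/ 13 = 275/ 247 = 1.11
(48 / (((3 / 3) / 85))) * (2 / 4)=2040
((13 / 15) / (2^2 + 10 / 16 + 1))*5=104 / 135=0.77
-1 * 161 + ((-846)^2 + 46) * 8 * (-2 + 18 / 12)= -2863209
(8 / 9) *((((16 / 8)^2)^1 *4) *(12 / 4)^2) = 128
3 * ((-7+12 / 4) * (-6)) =72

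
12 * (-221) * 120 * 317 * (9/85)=-10681632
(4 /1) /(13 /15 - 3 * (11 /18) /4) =480 /49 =9.80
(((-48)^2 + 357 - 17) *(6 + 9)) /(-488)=-9915 /122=-81.27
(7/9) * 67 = 469/9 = 52.11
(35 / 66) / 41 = 35 / 2706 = 0.01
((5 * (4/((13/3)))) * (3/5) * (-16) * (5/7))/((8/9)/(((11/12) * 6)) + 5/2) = -570240/47957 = -11.89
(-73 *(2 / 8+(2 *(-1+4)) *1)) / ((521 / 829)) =-1512925 / 2084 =-725.97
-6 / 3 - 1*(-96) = 94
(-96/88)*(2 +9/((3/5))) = -18.55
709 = 709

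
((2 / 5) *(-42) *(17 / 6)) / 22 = -119 / 55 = -2.16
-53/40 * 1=-1.32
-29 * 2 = -58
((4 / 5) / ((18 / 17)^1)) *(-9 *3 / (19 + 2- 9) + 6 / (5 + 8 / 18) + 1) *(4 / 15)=-986 / 33075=-0.03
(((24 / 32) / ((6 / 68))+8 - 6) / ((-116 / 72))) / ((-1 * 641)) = 189 / 18589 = 0.01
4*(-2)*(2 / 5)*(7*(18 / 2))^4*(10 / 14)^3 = -18370800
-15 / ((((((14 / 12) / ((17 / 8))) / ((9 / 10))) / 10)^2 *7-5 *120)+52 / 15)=15801075 / 628363756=0.03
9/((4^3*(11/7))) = 63/704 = 0.09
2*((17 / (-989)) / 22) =-17 / 10879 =-0.00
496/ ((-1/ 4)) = -1984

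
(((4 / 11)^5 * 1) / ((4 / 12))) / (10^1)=1536 / 805255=0.00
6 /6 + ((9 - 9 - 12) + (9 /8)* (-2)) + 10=-13 /4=-3.25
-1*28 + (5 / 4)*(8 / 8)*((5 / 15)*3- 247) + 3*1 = -665 / 2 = -332.50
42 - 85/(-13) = 631/13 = 48.54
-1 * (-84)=84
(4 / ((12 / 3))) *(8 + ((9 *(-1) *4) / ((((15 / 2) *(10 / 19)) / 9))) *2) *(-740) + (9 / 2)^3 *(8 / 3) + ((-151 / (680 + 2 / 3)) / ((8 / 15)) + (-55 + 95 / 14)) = 66182803639 / 571760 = 115752.77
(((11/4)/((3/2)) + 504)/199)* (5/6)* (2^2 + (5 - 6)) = 15175/2388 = 6.35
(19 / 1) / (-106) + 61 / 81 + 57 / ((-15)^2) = 177553 / 214650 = 0.83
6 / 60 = 1 / 10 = 0.10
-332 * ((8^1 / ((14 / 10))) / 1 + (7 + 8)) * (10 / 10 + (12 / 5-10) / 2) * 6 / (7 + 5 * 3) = 57768 / 11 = 5251.64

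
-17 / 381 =-0.04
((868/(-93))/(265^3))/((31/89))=-2492/1730695125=-0.00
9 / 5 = 1.80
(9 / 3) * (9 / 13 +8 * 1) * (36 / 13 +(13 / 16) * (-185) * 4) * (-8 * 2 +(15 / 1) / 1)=10550019 / 676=15606.54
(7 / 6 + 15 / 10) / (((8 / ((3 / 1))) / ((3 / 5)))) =3 / 5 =0.60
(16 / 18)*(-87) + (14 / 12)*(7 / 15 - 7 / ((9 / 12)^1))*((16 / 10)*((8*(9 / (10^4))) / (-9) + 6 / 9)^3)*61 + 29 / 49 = -54478576024379257 / 145349121093750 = -374.81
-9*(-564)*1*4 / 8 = 2538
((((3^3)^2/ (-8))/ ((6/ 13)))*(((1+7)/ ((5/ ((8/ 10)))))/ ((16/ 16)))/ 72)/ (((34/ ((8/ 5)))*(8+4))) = -117/ 8500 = -0.01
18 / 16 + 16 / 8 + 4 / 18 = 241 / 72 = 3.35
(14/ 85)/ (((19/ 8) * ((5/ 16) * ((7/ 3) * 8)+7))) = 96/ 17765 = 0.01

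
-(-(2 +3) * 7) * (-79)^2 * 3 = 655305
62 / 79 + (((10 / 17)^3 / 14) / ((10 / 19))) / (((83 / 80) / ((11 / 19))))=180452086 / 225501787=0.80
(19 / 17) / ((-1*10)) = -19 / 170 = -0.11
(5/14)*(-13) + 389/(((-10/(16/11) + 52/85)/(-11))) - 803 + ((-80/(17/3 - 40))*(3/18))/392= -5350089603/42990346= -124.45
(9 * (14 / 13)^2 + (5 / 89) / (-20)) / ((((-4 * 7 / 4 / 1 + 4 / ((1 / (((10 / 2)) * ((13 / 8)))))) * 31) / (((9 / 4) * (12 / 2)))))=5650335 / 31706428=0.18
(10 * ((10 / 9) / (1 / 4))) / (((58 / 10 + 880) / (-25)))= -50000 / 39861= -1.25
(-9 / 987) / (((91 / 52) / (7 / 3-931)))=4.84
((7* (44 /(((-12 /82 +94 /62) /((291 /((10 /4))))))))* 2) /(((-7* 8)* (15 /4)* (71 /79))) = -857091224 /3090275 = -277.35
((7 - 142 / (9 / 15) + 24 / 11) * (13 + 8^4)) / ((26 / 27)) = -277616367 / 286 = -970686.60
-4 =-4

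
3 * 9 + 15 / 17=474 / 17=27.88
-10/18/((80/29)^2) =-841/11520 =-0.07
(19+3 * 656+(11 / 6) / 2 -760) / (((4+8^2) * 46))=14735 / 37536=0.39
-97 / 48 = -2.02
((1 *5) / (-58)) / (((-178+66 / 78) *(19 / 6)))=195 / 1268953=0.00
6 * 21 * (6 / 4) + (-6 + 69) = 252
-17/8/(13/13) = -17/8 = -2.12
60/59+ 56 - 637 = -34219/59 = -579.98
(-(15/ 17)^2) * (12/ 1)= -2700/ 289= -9.34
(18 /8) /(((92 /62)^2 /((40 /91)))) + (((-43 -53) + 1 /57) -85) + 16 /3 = -961470371 /5487846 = -175.20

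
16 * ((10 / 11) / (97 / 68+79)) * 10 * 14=1523200 / 60159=25.32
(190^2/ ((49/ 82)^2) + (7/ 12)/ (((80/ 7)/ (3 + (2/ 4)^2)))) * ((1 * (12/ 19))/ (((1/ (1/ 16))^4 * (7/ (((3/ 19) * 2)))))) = 2796327916311/ 63620534763520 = 0.04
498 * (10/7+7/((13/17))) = 479574/91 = 5270.04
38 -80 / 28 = 246 / 7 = 35.14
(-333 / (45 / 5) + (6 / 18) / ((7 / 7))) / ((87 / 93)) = -39.20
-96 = -96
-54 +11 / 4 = -205 / 4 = -51.25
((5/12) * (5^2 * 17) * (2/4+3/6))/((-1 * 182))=-2125/2184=-0.97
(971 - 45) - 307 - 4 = 615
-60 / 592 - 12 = -12.10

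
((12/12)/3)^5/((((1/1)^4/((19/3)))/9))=19/81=0.23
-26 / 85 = -0.31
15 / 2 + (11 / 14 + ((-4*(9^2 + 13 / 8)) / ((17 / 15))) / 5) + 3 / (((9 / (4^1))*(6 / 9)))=-11433 / 238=-48.04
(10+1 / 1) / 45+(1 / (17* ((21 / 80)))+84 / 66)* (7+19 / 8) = 3363971 / 235620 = 14.28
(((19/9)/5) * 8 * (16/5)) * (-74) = -179968/225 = -799.86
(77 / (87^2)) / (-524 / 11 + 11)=-847 / 3050307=-0.00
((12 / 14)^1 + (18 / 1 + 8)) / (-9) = -188 / 63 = -2.98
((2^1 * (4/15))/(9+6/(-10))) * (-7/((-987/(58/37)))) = 232/328671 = 0.00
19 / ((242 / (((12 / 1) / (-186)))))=-19 / 3751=-0.01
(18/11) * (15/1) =270/11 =24.55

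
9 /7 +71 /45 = 902 /315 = 2.86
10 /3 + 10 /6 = 5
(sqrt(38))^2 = 38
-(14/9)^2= -196/81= -2.42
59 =59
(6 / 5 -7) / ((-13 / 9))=261 / 65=4.02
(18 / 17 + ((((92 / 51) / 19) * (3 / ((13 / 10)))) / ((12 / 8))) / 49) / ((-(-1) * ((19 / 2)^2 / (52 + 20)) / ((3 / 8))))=23594472 / 74276111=0.32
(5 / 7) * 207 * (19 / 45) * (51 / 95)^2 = 59823 / 3325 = 17.99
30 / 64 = 15 / 32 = 0.47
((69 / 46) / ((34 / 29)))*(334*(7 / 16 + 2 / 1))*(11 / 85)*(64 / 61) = 12465882 / 88145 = 141.42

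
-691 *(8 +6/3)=-6910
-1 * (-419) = 419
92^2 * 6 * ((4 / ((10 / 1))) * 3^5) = 24681024 / 5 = 4936204.80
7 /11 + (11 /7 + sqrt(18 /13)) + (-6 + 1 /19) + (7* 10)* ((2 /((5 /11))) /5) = 3* sqrt(26) /13 + 423249 /7315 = 59.04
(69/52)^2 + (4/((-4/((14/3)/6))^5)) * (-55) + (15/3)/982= 2291666545139/1254355704576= 1.83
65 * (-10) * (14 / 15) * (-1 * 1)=606.67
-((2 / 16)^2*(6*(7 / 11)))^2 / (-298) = 0.00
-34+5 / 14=-33.64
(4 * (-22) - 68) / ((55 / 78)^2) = -949104 / 3025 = -313.75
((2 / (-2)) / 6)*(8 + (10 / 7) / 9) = -257 / 189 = -1.36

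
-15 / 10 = -3 / 2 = -1.50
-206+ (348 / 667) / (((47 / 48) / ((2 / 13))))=-2893766 / 14053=-205.92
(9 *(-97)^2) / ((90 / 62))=291679 / 5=58335.80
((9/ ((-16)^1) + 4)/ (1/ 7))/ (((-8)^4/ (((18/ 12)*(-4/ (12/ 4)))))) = -385/ 32768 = -0.01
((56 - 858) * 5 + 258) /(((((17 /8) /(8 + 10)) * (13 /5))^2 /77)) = -149767833600 /48841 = -3066436.67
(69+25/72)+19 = 6361/72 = 88.35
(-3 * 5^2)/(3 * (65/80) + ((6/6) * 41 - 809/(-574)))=-344400/205937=-1.67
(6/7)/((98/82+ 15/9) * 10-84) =-369/23842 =-0.02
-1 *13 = -13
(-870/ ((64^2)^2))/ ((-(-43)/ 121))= -52635/ 360710144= -0.00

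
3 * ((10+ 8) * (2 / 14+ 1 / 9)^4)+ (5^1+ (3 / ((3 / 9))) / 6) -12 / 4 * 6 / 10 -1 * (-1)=34566971 / 5834430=5.92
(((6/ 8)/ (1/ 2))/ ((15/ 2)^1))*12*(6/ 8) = 9/ 5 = 1.80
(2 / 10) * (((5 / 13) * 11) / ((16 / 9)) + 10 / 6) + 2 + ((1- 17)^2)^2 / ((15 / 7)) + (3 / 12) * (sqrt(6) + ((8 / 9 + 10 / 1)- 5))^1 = sqrt(6) / 4 + 286301323 / 9360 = 30588.36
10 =10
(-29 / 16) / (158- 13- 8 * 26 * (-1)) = -29 / 5648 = -0.01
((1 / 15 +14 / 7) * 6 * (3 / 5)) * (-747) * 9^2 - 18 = -11254752 / 25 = -450190.08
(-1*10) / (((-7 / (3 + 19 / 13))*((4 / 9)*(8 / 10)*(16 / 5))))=5.60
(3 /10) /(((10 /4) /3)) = 9 /25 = 0.36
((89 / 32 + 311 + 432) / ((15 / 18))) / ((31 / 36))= 128871 / 124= 1039.28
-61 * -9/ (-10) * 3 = -1647/ 10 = -164.70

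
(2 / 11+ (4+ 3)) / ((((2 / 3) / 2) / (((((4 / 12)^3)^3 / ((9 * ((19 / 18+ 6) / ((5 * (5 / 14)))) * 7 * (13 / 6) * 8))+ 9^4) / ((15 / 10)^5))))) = 8803599932564312 / 472923500049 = 18615.27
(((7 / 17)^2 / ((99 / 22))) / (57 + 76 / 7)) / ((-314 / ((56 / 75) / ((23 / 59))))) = -1133272 / 334597516875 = -0.00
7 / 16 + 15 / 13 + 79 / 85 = 44567 / 17680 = 2.52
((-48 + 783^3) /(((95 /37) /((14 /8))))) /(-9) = -41444199167 /1140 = -36354560.67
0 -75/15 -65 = -70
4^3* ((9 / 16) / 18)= 2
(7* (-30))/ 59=-210/ 59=-3.56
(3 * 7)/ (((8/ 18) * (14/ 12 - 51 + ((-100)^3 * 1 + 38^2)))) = -567/ 11983270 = -0.00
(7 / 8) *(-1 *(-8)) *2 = 14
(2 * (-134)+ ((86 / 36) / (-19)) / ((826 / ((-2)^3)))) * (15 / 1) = -94634390 / 23541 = -4019.98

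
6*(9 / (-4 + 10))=9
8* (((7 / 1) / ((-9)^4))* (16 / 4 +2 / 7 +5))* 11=5720 / 6561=0.87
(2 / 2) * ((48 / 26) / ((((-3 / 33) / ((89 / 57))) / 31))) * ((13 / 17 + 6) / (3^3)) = -27921080 / 113373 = -246.28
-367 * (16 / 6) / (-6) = 1468 / 9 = 163.11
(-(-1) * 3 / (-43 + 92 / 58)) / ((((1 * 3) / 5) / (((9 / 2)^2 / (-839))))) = 11745 / 4030556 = 0.00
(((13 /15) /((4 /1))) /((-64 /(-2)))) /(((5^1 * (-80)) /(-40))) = 13 /19200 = 0.00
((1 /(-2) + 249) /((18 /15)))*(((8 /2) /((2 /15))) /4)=1553.12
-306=-306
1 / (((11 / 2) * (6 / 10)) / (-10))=-100 / 33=-3.03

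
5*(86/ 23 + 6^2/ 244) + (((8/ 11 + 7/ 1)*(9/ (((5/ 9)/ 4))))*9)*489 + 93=2203813.16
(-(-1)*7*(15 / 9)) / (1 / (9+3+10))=770 / 3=256.67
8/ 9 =0.89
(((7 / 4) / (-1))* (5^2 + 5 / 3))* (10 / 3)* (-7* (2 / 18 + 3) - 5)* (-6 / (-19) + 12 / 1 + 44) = 361018000 / 1539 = 234579.60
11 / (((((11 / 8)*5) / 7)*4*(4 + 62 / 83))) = 581 / 985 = 0.59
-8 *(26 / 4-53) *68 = 25296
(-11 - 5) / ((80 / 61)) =-61 / 5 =-12.20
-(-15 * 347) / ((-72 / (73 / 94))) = -126655 / 2256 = -56.14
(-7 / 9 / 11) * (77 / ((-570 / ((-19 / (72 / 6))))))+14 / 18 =2471 / 3240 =0.76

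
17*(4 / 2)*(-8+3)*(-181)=30770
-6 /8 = -0.75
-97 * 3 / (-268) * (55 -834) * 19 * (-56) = 60299274 / 67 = 899989.16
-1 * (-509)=509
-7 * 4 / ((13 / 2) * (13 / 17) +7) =-952 / 407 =-2.34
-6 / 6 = -1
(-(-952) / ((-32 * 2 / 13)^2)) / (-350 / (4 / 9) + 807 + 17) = 20111 / 18688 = 1.08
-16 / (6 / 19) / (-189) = 0.27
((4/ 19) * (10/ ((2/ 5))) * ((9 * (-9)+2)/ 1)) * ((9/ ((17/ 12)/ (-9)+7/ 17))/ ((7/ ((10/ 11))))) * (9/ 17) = -691092000/ 683221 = -1011.52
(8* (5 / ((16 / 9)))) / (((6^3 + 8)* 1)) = 45 / 448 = 0.10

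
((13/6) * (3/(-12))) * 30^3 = -14625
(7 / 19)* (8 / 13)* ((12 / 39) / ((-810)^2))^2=56 / 1123062046689375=0.00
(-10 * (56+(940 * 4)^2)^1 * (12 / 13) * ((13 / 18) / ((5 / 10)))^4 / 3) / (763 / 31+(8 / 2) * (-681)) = 987562397120 / 14077719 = 70150.74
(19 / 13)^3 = 6859 / 2197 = 3.12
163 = 163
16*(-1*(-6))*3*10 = 2880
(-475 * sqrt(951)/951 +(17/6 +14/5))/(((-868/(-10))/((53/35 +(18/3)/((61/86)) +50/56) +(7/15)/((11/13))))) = 543796201/733859280 - 1528421275 * sqrt(951)/23263339176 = -1.29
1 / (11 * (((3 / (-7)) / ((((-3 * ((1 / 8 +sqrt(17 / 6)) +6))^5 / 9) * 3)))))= 190206737 * sqrt(102) / 8192 +95231078061 / 360448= 498698.31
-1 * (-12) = 12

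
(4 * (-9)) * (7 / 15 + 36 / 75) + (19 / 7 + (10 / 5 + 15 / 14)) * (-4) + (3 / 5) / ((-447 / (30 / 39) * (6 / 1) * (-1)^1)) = -58191179 / 1016925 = -57.22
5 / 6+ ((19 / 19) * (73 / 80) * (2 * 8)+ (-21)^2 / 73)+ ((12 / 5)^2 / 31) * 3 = 7478711 / 339450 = 22.03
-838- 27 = -865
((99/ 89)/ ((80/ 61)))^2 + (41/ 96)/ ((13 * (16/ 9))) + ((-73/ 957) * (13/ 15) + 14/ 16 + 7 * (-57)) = -1504016355066229/ 3784134182400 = -397.45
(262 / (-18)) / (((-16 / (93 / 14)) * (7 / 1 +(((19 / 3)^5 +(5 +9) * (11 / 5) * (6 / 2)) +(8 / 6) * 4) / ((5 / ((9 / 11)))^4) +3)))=185803440625 / 534247228704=0.35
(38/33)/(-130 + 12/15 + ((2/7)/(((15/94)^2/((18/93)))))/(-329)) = -721525/80959241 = -0.01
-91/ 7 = -13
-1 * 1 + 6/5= 0.20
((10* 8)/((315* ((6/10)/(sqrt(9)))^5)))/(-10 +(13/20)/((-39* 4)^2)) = -208000000/2620793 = -79.37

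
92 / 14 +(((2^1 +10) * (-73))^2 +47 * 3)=5372665 / 7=767523.57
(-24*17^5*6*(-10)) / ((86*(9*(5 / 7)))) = 159023984 / 43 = 3698232.19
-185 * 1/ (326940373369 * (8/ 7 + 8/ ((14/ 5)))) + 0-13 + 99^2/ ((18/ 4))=2831303633375355/ 1307761493476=2165.00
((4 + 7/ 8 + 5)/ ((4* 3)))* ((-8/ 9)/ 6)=-79/ 648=-0.12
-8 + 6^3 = 208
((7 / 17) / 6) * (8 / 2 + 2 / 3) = 0.32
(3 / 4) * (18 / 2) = 27 / 4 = 6.75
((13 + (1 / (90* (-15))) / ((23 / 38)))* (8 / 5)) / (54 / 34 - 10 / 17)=1614448 / 77625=20.80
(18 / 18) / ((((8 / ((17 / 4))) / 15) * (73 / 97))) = 24735 / 2336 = 10.59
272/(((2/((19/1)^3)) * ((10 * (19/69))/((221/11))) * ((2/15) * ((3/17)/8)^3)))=156936135396352/33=4755640466556.12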